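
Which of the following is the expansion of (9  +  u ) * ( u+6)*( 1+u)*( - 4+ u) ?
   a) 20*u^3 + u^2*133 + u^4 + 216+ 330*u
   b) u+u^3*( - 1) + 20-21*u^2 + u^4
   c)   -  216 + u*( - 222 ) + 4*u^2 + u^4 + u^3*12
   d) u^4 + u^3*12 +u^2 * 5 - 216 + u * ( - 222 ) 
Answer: d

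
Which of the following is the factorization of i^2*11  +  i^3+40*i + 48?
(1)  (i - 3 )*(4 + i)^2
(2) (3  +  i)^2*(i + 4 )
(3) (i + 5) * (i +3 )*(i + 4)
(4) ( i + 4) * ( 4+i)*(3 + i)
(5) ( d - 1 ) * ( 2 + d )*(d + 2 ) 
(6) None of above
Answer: 4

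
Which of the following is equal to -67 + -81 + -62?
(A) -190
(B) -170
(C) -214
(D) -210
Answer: D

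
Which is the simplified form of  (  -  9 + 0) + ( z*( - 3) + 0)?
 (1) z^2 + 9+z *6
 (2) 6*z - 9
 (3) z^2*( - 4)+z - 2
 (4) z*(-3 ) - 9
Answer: 4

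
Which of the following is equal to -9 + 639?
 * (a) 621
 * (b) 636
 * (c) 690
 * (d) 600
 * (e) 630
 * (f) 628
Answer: e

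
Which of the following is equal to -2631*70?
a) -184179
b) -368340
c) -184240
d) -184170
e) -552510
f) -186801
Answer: d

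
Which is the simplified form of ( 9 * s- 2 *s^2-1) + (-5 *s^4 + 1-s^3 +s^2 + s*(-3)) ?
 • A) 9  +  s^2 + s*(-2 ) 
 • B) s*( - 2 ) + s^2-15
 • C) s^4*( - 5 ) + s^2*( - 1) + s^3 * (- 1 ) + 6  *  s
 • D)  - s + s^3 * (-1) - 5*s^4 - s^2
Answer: C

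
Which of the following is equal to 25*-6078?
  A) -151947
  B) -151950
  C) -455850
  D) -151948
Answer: B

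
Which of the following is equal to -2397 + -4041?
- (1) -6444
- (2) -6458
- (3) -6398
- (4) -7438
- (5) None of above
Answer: 5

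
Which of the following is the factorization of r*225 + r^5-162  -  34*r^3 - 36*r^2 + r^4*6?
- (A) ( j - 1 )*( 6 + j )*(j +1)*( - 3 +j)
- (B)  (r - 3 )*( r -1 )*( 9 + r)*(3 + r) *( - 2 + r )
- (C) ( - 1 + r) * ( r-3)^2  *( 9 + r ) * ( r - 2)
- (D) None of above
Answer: B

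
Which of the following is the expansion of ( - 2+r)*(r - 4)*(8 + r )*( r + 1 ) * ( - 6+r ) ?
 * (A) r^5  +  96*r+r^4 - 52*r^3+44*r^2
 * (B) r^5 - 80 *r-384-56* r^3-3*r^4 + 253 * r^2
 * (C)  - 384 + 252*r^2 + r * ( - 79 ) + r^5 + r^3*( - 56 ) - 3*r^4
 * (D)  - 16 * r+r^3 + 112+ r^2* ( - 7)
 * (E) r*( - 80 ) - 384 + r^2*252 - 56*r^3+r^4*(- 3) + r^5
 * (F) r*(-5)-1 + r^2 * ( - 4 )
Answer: E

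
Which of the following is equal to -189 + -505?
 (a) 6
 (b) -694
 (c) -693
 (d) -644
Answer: b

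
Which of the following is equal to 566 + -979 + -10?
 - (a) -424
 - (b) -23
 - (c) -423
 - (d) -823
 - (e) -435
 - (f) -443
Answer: c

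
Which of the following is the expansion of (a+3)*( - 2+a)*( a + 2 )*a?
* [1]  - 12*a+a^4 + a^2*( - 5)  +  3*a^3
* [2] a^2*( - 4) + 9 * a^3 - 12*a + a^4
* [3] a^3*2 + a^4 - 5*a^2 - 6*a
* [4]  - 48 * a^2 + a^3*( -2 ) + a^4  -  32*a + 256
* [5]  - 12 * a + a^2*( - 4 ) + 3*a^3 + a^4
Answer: 5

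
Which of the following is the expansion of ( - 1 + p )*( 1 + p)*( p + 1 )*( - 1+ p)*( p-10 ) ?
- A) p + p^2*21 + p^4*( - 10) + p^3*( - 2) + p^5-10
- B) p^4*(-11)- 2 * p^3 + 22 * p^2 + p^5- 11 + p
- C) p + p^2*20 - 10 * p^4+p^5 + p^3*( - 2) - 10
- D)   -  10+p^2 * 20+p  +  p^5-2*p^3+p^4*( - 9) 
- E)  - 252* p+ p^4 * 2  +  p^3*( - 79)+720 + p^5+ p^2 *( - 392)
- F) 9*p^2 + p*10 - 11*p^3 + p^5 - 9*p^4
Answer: C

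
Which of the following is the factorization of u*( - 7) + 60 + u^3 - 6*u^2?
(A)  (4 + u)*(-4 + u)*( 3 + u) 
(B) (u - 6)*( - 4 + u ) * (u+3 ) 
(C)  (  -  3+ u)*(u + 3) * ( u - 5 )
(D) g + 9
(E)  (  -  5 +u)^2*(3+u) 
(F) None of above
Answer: F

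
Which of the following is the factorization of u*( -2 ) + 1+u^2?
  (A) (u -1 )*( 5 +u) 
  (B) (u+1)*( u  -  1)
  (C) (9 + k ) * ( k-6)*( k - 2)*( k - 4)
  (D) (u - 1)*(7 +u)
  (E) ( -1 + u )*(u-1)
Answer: E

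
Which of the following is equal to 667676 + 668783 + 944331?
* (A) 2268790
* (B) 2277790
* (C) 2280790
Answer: C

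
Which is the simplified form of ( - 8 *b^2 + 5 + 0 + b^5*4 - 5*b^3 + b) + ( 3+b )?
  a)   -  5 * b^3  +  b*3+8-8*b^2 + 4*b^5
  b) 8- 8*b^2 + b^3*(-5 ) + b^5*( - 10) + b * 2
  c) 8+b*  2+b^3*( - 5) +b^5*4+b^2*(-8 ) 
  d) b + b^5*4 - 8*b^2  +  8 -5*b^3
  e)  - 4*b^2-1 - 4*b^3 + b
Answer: c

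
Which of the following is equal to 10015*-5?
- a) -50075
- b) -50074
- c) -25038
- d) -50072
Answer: a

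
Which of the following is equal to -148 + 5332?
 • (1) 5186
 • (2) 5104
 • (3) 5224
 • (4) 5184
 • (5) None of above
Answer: 4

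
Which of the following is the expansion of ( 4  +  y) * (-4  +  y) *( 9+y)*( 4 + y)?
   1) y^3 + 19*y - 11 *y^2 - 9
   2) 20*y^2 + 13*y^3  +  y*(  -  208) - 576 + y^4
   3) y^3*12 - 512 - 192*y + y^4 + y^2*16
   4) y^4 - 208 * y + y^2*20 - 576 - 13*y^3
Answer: 2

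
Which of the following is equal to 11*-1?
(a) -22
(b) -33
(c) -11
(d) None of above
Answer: c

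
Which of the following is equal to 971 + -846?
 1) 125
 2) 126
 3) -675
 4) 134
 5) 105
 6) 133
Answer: 1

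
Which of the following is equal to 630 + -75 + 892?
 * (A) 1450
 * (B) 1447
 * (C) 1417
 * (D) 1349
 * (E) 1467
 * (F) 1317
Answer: B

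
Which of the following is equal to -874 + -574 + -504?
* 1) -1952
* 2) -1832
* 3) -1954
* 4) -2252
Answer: 1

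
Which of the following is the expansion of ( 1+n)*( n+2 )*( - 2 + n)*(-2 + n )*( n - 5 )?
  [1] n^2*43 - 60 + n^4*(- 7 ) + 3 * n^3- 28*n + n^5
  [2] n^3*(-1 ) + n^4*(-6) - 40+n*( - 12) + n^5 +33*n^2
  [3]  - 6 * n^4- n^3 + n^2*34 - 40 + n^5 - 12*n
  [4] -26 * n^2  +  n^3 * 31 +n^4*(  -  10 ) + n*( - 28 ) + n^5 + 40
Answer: 3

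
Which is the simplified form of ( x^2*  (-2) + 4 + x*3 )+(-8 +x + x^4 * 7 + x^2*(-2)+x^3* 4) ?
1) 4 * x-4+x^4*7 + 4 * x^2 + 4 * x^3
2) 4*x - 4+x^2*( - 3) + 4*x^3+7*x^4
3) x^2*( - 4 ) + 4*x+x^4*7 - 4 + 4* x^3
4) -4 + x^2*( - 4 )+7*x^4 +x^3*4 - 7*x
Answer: 3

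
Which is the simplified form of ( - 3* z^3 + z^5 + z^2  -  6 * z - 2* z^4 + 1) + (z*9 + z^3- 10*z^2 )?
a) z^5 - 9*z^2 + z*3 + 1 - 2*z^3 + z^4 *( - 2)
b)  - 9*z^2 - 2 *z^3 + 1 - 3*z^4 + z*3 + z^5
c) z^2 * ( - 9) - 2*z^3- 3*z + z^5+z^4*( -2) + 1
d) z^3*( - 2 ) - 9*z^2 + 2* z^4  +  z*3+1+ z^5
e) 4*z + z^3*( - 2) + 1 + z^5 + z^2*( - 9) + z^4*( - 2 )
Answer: a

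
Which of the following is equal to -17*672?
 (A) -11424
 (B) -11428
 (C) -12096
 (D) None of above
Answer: A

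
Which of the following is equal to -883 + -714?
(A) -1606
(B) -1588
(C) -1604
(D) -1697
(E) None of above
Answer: E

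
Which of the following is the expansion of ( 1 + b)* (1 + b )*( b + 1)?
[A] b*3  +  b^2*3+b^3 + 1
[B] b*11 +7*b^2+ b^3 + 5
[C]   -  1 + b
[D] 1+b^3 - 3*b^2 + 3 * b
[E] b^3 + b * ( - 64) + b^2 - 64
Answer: A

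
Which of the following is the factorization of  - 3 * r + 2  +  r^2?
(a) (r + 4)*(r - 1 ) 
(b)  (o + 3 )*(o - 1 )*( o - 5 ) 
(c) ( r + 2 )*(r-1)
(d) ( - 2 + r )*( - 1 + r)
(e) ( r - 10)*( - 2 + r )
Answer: d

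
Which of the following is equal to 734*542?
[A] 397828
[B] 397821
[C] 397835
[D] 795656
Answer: A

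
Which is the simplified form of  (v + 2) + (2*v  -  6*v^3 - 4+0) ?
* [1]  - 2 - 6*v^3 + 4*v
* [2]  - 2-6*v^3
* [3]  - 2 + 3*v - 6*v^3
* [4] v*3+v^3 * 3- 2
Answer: 3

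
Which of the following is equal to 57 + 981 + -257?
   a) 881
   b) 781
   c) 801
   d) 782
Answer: b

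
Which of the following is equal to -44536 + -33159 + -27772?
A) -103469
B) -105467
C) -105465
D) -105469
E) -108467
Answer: B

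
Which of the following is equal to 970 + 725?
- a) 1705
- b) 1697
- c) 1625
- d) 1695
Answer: d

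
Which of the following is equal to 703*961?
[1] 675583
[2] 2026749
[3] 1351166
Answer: 1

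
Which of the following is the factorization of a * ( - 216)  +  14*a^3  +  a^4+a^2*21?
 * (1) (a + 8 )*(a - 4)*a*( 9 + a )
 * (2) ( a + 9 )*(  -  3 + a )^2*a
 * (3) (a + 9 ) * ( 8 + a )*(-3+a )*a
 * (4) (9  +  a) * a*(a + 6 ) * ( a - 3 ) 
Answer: 3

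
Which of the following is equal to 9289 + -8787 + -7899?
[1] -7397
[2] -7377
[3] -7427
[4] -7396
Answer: 1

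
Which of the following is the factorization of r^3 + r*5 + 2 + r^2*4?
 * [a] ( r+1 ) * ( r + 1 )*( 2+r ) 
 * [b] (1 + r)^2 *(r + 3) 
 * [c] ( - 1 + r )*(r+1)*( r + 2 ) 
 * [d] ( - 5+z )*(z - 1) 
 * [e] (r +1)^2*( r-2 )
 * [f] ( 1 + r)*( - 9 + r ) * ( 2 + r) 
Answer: a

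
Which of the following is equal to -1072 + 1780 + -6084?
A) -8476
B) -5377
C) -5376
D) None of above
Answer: C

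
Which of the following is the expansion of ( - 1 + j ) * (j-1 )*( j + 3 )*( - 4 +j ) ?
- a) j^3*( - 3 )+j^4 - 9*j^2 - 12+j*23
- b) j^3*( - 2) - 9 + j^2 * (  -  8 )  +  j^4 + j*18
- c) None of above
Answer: a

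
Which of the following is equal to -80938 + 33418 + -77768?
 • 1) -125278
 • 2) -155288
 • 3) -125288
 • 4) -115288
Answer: 3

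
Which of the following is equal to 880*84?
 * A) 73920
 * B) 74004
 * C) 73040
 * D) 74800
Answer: A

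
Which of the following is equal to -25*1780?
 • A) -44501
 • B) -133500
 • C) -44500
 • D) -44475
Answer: C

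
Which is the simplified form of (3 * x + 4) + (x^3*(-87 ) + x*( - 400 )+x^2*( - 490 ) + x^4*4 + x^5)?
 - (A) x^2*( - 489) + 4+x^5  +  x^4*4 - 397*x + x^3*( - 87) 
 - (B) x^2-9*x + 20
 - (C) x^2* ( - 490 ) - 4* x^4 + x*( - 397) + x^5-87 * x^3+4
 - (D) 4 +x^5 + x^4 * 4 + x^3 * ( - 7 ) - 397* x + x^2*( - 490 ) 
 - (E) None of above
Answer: E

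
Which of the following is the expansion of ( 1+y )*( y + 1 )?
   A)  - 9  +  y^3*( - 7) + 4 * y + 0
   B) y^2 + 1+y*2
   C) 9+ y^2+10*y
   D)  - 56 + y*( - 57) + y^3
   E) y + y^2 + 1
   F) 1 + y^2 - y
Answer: B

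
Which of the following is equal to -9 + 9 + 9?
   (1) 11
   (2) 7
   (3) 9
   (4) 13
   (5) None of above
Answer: 3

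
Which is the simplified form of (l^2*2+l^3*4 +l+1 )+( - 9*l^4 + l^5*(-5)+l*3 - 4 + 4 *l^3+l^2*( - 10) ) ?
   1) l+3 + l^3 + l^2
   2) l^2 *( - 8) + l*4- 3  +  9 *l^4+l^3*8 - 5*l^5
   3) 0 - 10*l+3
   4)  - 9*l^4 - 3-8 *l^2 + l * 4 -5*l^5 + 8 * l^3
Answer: 4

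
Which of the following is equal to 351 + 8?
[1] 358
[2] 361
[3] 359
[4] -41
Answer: 3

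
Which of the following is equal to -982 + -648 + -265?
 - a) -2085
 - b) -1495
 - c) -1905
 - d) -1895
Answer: d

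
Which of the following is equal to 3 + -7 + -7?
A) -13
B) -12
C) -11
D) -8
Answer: C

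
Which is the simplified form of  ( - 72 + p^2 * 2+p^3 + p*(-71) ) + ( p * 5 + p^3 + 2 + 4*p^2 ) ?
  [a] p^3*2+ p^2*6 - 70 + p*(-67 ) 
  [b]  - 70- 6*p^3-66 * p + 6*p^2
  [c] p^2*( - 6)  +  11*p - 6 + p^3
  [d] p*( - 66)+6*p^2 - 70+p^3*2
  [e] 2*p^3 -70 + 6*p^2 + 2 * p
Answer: d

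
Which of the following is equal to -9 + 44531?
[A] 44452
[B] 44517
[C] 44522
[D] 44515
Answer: C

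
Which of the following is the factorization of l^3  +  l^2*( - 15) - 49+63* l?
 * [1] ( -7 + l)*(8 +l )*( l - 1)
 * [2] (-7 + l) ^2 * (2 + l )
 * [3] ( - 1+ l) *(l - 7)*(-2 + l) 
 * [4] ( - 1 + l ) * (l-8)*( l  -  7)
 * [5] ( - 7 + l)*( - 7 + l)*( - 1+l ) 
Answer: 5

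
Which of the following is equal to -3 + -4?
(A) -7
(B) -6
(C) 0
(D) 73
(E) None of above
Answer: A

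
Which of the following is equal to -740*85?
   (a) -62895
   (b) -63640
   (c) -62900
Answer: c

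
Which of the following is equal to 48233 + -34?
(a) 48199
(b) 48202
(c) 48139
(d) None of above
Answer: a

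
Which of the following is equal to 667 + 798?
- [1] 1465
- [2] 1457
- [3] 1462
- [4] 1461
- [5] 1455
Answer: 1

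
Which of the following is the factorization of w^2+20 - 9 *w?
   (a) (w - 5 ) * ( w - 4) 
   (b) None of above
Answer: a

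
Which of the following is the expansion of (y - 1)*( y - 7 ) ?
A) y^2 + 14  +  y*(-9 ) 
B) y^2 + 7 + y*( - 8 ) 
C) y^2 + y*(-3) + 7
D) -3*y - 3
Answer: B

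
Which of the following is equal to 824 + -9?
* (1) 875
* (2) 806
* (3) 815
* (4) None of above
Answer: 3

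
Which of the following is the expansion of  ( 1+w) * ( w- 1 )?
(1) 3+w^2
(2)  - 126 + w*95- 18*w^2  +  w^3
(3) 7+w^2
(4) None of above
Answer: 4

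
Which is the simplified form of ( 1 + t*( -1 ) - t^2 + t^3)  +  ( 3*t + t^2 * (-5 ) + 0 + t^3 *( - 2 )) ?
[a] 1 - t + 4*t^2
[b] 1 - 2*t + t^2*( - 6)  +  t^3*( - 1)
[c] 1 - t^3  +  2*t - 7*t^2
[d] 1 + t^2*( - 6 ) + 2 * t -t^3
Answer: d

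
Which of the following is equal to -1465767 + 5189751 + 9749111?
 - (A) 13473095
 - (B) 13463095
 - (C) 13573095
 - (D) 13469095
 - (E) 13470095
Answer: A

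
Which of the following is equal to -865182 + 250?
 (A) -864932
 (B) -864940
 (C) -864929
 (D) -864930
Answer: A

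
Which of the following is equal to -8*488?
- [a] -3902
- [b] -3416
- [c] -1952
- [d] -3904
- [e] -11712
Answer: d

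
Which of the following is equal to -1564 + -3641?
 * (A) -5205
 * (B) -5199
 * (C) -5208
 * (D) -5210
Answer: A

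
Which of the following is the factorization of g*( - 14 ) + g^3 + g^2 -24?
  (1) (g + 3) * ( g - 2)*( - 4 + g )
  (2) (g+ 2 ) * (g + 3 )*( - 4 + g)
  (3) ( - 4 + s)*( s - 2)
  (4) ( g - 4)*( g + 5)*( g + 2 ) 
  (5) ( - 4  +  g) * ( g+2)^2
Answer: 2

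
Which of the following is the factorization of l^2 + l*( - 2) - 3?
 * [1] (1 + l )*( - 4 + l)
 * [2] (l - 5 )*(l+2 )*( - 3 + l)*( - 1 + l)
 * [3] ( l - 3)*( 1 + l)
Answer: 3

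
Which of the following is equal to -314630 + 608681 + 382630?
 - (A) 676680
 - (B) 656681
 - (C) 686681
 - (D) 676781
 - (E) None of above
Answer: E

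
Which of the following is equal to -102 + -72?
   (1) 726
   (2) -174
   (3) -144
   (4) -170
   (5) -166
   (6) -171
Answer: 2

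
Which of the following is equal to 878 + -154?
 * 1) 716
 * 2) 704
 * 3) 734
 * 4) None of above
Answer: 4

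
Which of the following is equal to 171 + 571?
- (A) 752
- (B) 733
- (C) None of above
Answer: C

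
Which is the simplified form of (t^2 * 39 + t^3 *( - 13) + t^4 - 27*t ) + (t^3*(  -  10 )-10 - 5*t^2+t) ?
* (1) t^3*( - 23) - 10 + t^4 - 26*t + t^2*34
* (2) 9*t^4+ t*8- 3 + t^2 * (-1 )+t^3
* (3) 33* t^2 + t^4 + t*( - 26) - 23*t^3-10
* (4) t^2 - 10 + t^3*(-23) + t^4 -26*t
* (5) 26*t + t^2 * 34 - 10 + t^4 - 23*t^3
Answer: 1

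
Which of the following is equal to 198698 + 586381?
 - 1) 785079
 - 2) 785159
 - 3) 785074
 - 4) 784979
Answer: 1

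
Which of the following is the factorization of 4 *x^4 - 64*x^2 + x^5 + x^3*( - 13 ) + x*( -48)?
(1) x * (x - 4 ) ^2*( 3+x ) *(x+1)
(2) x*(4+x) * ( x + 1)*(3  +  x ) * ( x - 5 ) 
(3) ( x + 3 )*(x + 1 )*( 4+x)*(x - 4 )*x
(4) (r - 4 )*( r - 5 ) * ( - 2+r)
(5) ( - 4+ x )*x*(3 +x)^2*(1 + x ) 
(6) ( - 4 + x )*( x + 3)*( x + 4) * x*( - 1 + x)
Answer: 3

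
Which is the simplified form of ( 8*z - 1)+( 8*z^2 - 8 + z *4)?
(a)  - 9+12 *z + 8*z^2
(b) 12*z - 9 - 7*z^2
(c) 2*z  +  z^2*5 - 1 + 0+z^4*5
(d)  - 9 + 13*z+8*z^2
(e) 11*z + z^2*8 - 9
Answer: a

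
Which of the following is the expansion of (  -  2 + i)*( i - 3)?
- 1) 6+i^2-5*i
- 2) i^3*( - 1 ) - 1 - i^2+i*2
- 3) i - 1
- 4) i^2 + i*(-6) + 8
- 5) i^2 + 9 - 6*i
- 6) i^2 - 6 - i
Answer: 1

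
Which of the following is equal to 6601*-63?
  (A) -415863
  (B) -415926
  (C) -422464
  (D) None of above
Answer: A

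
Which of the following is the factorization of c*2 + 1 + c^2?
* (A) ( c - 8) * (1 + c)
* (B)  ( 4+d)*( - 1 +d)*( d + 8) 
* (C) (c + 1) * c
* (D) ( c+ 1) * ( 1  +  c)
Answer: D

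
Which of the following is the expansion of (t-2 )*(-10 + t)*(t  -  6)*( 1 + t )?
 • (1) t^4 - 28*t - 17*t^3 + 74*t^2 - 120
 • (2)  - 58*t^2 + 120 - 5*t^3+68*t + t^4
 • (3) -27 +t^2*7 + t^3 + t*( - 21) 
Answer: 1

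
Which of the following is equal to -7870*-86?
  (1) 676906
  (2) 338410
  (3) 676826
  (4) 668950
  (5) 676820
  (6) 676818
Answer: 5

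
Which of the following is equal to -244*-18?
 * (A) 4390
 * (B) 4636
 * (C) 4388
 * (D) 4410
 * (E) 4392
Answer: E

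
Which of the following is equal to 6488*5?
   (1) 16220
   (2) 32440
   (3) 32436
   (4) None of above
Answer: 2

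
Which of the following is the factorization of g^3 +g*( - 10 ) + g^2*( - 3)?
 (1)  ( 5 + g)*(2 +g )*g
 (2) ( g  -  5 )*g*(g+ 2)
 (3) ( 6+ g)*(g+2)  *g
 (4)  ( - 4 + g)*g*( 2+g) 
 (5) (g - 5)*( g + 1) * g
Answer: 2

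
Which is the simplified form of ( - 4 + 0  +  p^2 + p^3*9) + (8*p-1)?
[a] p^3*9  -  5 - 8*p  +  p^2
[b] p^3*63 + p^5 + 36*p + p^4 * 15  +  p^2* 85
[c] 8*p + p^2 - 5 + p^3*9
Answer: c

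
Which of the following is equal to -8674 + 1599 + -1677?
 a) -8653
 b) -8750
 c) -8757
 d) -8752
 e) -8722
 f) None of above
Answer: d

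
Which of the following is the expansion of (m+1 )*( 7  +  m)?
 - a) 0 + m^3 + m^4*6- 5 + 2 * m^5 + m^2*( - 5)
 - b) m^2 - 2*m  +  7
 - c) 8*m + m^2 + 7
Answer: c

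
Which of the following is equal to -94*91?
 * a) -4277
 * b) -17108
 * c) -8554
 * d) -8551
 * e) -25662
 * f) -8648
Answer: c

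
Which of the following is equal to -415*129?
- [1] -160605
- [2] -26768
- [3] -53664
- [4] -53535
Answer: 4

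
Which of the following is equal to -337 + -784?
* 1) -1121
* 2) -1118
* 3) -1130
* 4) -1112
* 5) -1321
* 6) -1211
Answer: 1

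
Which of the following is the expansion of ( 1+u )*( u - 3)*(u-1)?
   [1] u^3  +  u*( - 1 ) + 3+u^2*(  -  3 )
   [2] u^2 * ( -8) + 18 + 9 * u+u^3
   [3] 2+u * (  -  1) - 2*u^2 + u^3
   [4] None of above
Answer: 1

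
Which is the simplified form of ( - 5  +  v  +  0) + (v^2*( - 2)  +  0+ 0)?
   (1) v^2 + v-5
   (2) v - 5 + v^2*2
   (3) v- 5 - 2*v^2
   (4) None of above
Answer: 3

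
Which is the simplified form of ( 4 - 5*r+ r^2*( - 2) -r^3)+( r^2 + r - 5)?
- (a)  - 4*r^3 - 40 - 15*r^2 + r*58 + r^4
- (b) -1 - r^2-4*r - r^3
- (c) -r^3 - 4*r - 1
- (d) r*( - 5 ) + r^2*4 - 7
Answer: b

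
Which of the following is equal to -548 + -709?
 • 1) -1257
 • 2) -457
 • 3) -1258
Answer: 1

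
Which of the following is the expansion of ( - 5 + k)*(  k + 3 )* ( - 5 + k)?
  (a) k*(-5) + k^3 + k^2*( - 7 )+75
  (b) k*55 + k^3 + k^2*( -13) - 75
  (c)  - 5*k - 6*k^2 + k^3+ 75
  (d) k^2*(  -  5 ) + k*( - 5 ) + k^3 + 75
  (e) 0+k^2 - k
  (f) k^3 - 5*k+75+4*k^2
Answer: a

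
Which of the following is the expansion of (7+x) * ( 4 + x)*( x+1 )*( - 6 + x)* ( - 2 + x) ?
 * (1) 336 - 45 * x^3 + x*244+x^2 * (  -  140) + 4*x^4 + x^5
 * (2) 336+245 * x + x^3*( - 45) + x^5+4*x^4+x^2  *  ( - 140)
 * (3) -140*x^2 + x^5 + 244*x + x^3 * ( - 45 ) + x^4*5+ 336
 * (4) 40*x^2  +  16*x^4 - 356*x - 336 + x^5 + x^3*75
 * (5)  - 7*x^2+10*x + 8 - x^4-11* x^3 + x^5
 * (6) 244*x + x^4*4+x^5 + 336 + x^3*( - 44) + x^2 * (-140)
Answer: 1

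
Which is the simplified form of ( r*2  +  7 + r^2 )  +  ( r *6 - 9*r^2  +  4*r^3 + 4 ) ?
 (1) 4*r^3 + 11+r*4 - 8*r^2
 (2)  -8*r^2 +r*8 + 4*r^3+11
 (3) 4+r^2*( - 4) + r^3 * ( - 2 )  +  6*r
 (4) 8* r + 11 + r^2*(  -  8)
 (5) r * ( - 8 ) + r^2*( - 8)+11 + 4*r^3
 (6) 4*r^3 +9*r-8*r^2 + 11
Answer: 2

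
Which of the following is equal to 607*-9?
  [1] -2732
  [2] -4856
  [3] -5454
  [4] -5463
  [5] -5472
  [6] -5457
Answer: 4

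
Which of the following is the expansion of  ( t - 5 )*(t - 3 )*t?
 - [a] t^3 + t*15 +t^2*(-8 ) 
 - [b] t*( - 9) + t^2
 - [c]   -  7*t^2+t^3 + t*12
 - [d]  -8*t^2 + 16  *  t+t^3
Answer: a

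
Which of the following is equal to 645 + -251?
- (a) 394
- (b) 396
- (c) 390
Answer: a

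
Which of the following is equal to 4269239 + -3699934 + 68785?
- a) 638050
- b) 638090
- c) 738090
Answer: b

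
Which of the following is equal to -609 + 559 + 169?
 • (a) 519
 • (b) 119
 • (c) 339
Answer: b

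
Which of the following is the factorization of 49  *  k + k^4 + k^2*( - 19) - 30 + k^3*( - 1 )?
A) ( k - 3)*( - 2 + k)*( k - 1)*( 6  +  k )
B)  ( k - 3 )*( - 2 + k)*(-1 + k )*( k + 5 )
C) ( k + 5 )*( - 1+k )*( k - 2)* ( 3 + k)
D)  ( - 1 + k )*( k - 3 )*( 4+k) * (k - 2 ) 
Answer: B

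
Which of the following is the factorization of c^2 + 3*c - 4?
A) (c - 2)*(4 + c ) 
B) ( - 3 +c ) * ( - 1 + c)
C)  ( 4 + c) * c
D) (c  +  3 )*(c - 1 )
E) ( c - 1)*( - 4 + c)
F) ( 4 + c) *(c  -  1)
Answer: F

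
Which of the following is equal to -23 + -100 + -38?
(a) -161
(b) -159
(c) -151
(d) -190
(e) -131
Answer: a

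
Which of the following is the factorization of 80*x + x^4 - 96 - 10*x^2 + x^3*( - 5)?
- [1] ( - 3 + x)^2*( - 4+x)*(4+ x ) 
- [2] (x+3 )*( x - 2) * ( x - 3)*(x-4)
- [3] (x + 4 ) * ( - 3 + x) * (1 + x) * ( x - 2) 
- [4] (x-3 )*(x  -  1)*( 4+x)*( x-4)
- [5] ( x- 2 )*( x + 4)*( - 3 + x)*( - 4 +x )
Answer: 5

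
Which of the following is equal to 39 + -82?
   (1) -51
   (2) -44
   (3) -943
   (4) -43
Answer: 4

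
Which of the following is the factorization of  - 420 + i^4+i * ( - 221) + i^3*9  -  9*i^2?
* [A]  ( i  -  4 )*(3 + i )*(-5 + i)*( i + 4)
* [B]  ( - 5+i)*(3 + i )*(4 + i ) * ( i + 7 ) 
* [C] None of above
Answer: B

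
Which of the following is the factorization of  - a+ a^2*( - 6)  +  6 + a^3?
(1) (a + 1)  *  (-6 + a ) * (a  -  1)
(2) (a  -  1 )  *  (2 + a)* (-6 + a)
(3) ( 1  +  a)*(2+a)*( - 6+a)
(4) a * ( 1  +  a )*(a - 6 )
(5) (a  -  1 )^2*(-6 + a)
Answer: 1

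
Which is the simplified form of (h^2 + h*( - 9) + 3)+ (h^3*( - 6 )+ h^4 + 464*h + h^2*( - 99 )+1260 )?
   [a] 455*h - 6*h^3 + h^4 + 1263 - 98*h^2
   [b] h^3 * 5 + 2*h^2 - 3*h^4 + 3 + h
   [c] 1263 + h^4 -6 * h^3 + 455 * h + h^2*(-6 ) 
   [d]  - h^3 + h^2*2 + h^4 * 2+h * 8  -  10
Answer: a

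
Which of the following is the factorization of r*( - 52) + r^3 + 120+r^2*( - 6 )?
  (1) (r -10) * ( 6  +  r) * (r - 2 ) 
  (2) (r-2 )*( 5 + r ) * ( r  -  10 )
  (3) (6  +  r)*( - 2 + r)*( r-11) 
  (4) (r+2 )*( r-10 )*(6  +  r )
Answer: 1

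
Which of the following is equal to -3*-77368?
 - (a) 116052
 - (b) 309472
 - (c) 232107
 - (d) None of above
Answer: d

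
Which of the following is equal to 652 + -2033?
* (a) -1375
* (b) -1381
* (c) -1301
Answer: b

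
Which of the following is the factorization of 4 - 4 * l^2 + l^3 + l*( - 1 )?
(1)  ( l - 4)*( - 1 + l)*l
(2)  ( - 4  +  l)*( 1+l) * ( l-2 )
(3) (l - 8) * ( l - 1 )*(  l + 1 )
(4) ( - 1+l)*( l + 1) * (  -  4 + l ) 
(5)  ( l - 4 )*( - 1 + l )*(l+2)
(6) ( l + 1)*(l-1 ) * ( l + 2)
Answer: 4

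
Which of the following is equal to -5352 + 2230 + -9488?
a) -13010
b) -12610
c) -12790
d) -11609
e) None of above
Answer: b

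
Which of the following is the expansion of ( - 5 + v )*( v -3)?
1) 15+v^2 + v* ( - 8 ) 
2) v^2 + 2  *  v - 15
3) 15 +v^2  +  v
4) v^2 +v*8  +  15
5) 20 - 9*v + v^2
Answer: 1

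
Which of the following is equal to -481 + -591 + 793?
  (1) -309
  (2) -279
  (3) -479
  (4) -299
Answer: 2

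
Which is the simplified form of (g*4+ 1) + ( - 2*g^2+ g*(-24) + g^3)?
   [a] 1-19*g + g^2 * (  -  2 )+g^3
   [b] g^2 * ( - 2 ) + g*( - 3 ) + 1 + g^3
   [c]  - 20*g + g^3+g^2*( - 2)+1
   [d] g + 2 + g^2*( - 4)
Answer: c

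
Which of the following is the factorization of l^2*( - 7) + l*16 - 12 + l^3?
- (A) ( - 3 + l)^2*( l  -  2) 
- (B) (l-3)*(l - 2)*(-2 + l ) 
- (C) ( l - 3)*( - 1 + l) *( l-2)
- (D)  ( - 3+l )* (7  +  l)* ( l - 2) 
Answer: B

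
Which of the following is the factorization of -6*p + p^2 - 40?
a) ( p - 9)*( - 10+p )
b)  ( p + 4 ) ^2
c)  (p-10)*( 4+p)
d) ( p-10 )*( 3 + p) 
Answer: c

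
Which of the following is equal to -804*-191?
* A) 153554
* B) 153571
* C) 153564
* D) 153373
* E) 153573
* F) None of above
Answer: C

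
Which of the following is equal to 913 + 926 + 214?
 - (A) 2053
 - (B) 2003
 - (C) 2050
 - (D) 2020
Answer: A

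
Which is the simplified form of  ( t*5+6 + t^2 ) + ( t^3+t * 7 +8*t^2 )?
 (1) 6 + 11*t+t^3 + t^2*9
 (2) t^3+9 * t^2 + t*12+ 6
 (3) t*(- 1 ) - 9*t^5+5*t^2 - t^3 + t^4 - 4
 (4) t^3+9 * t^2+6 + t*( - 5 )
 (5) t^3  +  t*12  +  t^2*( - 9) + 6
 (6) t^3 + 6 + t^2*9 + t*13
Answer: 2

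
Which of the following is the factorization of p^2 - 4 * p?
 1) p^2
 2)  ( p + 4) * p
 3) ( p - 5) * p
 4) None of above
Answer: 4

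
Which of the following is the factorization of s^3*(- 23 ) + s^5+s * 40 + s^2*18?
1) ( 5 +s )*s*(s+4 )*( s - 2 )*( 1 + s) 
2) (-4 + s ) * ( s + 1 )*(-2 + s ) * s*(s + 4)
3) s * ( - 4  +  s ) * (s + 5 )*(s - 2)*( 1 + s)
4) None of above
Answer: 3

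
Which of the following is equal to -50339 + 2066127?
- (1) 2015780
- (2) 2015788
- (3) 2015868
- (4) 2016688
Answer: 2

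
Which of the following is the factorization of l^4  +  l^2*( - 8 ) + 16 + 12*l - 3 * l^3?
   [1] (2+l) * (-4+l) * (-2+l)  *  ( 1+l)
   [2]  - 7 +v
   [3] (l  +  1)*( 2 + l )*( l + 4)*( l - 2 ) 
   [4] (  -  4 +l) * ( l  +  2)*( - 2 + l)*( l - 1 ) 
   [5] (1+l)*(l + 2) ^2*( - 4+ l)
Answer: 1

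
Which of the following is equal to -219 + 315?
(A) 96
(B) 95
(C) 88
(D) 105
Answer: A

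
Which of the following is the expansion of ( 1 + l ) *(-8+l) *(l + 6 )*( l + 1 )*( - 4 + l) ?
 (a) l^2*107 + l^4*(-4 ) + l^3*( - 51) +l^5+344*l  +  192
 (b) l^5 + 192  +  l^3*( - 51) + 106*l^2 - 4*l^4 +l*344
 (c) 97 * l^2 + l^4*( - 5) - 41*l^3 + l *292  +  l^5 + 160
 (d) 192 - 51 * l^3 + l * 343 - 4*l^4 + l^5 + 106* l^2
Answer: b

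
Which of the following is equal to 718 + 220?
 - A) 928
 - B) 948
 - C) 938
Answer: C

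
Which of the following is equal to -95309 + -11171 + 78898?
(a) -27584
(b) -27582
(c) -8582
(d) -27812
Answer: b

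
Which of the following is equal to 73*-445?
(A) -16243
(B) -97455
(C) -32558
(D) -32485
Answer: D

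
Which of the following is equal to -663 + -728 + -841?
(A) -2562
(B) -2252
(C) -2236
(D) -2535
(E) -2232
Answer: E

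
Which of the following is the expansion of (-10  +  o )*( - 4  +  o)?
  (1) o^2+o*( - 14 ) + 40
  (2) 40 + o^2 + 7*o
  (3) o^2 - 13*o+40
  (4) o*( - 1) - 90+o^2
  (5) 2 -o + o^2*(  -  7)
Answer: 1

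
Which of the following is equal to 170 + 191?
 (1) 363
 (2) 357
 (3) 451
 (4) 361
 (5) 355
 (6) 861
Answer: 4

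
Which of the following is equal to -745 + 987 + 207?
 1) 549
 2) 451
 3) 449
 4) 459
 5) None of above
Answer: 3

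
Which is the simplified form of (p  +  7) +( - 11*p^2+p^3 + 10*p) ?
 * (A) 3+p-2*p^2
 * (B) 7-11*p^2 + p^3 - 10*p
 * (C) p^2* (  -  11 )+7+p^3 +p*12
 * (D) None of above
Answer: D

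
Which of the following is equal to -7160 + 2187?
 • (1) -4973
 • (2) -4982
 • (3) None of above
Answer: 1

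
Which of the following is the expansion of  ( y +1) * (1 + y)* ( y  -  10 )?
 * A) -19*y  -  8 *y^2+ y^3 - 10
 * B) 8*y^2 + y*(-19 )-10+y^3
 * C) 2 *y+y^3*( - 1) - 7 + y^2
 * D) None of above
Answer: A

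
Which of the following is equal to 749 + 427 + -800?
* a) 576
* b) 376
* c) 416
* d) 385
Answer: b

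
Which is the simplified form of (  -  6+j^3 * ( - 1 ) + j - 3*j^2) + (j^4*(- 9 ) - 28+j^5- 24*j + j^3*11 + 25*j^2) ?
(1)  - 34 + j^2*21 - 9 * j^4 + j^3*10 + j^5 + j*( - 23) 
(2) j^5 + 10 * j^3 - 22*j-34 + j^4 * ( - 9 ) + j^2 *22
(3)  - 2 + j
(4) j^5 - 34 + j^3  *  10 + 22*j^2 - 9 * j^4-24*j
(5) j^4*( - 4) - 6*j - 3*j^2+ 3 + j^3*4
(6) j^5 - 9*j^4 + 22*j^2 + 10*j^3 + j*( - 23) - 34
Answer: 6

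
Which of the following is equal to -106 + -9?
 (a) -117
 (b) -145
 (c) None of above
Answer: c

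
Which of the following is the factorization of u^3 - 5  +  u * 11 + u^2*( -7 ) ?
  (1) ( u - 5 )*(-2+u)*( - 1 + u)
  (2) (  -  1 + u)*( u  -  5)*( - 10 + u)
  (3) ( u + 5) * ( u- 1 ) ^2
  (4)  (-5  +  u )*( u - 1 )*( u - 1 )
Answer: 4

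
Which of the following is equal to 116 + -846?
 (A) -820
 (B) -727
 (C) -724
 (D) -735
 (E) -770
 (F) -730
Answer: F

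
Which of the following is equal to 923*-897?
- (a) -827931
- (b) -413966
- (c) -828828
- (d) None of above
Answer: a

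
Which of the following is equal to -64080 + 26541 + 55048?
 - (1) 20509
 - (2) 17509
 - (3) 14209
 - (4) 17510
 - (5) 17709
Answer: 2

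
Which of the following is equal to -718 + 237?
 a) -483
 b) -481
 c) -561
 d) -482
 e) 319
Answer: b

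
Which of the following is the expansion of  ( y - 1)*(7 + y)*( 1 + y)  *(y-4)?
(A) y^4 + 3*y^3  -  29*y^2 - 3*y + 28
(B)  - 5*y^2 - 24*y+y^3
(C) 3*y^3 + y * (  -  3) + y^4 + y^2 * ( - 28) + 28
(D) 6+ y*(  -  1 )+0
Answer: A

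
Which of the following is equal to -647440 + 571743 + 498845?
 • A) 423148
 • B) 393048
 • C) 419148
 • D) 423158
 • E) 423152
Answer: A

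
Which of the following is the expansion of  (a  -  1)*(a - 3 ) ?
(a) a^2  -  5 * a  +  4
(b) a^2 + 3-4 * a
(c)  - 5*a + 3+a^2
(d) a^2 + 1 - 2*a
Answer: b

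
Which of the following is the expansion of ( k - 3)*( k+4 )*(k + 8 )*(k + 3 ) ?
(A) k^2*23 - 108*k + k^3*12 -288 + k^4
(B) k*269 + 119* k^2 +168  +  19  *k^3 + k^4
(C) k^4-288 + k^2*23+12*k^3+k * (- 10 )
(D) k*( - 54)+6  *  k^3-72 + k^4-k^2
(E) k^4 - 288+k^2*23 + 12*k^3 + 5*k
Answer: A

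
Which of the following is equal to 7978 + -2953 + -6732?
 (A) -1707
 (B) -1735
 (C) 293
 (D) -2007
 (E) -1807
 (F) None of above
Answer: A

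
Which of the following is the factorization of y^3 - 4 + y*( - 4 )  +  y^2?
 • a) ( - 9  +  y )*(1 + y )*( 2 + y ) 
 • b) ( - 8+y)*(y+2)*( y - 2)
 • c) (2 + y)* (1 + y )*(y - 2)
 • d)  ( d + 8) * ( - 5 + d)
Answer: c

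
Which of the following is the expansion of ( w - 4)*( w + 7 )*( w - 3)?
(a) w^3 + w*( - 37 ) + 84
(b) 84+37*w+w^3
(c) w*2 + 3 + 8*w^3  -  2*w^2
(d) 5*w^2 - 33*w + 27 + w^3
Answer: a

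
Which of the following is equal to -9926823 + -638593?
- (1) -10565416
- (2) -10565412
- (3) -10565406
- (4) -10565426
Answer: 1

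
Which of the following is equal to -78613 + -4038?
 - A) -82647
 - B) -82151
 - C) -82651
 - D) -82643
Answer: C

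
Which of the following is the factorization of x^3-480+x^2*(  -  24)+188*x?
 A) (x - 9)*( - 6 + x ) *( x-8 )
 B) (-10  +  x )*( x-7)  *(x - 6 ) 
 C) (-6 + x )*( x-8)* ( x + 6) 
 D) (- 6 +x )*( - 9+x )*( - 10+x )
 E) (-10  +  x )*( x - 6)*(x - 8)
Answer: E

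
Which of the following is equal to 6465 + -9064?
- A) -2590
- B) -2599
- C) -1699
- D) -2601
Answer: B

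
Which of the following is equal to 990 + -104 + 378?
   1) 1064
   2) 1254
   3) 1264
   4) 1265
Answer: 3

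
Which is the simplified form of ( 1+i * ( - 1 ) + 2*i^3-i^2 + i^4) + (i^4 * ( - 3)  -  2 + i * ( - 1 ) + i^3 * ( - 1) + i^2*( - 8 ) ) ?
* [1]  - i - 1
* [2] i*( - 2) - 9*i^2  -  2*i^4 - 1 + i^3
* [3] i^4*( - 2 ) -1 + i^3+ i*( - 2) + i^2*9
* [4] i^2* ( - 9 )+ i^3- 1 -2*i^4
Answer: 2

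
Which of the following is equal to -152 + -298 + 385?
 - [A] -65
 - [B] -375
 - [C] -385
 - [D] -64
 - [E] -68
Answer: A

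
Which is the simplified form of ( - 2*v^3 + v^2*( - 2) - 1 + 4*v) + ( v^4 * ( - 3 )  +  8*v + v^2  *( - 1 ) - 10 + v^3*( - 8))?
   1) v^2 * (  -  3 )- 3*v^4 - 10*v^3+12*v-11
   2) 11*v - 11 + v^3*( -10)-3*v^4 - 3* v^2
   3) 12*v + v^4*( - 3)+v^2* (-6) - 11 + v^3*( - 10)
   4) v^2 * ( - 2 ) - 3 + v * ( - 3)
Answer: 1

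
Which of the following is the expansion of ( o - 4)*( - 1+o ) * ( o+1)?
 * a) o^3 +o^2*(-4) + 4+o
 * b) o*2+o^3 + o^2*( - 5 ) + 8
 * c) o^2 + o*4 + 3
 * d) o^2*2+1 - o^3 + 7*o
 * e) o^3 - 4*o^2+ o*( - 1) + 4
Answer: e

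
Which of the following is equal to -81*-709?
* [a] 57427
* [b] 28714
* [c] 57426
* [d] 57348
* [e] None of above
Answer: e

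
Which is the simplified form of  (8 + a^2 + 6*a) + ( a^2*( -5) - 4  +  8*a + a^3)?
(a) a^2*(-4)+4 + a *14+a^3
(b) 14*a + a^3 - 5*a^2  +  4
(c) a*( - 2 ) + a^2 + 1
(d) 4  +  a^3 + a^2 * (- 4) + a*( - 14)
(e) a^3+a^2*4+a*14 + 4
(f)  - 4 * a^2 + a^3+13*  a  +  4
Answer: a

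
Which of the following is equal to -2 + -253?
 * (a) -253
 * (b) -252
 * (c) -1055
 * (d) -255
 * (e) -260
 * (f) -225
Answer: d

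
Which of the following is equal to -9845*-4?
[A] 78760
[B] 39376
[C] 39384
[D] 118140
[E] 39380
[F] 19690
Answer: E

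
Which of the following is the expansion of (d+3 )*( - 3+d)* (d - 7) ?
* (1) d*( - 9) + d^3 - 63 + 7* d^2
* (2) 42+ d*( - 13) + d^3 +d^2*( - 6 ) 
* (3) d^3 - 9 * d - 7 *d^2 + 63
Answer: 3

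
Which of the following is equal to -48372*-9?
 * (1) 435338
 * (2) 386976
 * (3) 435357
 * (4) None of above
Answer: 4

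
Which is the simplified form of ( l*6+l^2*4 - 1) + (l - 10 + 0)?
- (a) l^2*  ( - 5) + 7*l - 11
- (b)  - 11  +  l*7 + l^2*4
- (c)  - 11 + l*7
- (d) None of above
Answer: b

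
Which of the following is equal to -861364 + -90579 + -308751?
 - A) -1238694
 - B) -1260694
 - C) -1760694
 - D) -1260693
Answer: B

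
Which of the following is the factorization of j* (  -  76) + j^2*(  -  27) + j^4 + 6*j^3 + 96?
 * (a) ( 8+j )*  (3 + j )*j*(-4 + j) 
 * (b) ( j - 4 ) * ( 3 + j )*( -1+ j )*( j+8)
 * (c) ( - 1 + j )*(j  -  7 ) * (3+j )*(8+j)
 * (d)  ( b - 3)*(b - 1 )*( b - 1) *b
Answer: b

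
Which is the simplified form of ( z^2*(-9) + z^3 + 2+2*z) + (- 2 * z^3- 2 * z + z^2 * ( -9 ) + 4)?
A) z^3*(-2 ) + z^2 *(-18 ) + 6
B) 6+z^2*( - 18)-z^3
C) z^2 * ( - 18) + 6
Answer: B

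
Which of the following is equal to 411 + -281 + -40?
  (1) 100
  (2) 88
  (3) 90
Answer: 3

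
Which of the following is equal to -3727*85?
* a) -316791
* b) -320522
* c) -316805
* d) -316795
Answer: d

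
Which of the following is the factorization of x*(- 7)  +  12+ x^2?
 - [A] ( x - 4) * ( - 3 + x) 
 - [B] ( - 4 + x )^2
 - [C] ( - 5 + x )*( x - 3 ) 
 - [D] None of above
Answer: A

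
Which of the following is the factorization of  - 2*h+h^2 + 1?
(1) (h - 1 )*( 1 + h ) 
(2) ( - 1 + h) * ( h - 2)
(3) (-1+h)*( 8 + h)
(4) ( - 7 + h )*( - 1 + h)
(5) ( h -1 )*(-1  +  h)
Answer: 5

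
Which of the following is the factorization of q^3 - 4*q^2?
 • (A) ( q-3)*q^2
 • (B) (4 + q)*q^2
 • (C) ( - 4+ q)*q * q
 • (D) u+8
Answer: C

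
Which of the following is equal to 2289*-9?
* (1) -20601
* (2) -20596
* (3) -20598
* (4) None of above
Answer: 1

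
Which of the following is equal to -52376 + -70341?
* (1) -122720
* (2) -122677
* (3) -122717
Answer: 3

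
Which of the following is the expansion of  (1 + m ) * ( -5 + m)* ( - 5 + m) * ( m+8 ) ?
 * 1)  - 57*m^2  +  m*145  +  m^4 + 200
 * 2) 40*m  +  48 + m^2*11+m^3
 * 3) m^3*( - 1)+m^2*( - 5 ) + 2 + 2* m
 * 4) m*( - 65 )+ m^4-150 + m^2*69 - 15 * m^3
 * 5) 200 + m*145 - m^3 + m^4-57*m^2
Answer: 5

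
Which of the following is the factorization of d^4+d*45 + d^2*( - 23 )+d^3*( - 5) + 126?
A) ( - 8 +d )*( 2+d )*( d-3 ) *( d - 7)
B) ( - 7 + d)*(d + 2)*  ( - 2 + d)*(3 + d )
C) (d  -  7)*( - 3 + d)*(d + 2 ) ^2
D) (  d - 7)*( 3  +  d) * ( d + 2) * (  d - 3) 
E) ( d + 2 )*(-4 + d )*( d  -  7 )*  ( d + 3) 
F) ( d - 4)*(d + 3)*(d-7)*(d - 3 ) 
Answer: D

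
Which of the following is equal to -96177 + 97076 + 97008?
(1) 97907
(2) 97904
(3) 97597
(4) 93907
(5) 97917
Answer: 1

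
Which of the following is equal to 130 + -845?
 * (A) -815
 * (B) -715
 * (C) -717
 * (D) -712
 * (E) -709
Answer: B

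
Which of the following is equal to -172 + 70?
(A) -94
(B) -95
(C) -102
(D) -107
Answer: C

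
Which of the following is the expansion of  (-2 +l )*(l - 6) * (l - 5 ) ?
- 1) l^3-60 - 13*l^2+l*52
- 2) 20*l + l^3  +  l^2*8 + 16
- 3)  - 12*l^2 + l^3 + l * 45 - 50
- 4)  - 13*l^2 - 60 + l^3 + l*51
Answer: 1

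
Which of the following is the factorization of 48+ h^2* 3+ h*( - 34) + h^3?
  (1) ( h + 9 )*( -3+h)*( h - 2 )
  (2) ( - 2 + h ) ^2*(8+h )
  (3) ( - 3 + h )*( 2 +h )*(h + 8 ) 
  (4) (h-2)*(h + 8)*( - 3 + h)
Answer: 4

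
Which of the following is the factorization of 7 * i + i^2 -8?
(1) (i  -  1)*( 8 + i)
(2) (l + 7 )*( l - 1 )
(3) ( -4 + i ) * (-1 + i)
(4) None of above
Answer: 1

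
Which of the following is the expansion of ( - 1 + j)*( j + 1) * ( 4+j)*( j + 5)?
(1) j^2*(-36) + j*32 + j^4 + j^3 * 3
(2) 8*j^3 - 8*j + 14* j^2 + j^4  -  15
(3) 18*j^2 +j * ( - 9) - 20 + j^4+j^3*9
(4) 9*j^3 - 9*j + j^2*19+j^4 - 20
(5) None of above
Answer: 4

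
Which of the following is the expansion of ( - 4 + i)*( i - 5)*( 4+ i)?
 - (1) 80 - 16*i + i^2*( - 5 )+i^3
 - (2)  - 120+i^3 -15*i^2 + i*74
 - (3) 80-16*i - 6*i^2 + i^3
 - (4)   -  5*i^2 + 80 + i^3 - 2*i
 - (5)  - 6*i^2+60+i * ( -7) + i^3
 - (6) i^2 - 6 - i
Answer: 1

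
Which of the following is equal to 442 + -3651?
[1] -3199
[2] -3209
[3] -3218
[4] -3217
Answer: 2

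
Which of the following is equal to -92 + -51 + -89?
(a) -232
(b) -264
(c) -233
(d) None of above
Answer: a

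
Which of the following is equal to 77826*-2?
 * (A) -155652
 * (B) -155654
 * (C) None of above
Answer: A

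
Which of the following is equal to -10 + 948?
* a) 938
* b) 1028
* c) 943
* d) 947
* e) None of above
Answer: a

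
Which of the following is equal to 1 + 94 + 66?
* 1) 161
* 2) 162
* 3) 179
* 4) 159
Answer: 1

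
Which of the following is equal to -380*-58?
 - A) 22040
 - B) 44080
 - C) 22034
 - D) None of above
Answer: A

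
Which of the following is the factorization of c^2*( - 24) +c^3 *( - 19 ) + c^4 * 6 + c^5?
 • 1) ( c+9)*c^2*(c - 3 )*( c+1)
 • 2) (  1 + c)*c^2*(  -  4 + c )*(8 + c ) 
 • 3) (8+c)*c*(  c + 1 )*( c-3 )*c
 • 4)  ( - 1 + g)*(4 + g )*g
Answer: 3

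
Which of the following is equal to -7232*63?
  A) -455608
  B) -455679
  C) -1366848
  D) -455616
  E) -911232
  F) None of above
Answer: D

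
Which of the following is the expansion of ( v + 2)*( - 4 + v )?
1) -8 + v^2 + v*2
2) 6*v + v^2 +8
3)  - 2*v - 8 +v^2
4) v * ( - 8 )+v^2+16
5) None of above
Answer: 3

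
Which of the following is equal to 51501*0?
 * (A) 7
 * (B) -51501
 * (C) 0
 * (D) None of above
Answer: C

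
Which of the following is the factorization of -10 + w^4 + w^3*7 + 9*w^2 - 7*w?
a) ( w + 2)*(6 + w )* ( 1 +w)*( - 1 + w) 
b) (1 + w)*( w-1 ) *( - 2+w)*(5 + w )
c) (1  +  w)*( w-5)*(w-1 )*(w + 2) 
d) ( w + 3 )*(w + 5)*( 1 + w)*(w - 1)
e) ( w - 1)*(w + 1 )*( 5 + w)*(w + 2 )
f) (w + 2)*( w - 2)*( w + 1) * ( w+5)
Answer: e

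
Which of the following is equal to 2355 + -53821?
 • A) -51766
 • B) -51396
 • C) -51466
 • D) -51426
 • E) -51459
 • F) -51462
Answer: C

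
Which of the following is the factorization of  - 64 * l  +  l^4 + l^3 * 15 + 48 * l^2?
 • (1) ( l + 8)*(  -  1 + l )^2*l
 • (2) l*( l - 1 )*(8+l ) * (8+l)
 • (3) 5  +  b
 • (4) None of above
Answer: 2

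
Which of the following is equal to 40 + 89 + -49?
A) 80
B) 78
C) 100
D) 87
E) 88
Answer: A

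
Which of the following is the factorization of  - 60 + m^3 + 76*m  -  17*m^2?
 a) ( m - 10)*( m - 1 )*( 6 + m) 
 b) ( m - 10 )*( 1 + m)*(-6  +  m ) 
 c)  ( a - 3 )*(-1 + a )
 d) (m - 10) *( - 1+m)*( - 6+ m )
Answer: d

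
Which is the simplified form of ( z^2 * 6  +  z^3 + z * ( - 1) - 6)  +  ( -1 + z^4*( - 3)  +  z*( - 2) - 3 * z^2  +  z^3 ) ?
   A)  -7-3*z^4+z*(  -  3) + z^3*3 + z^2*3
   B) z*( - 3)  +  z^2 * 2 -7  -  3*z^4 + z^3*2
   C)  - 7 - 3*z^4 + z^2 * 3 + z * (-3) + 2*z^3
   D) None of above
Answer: C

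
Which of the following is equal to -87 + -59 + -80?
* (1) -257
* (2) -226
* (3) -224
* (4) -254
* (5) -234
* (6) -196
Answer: 2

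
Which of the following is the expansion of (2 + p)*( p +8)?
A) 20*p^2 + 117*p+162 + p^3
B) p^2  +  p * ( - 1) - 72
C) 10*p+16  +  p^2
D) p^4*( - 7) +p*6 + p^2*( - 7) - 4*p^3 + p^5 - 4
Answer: C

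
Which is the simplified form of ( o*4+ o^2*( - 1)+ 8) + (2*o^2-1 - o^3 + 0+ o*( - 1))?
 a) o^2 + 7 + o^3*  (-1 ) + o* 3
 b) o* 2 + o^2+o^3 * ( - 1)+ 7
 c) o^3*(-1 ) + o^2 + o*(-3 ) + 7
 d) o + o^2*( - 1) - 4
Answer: a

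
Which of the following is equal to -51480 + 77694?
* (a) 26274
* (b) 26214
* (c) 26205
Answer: b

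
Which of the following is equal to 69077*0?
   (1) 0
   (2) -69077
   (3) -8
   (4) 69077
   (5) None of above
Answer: 1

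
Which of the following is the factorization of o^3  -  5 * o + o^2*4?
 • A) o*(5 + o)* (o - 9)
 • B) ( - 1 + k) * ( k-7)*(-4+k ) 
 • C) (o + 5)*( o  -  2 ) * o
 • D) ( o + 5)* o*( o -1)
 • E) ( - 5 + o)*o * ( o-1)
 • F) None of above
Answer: D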